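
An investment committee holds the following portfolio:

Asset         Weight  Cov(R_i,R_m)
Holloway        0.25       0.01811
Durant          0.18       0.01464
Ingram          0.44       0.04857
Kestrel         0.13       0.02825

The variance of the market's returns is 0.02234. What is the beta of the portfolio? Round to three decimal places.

1.442

β_Holloway = 0.01811 / 0.02234 = 0.8107
β_Durant = 0.01464 / 0.02234 = 0.6553
β_Ingram = 0.04857 / 0.02234 = 2.1741
β_Kestrel = 0.02825 / 0.02234 = 1.2645
β_P = Σ w_i β_i = 0.25×0.8107 + 0.18×0.6553 + 0.44×2.1741 + 0.13×1.2645 = 1.4416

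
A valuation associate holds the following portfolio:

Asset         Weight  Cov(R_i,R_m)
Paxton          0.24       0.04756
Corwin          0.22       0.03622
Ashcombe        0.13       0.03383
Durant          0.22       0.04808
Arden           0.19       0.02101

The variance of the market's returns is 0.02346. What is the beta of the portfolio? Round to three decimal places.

β_Paxton = 0.04756 / 0.02346 = 2.0273
β_Corwin = 0.03622 / 0.02346 = 1.5439
β_Ashcombe = 0.03383 / 0.02346 = 1.4420
β_Durant = 0.04808 / 0.02346 = 2.0494
β_Arden = 0.02101 / 0.02346 = 0.8956
β_P = Σ w_i β_i = 0.24×2.0273 + 0.22×1.5439 + 0.13×1.4420 + 0.22×2.0494 + 0.19×0.8956 = 1.6347

1.635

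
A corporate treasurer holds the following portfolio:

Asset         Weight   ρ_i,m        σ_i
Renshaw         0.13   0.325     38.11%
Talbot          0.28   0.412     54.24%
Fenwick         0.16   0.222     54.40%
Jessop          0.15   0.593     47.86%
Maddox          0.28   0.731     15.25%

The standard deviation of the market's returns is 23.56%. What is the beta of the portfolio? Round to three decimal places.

0.729

β_Renshaw = 0.325 × 38.11% / 23.56% = 0.5257
β_Talbot = 0.412 × 54.24% / 23.56% = 0.9485
β_Fenwick = 0.222 × 54.40% / 23.56% = 0.5126
β_Jessop = 0.593 × 47.86% / 23.56% = 1.2046
β_Maddox = 0.731 × 15.25% / 23.56% = 0.4732
β_P = Σ w_i β_i = 0.13×0.5257 + 0.28×0.9485 + 0.16×0.5126 + 0.15×1.2046 + 0.28×0.4732 = 0.7291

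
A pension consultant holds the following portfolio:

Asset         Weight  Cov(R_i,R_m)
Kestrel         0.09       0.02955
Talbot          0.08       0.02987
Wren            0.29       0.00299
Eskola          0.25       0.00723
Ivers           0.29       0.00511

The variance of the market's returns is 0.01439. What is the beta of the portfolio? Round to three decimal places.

0.640

β_Kestrel = 0.02955 / 0.01439 = 2.0535
β_Talbot = 0.02987 / 0.01439 = 2.0757
β_Wren = 0.00299 / 0.01439 = 0.2078
β_Eskola = 0.00723 / 0.01439 = 0.5024
β_Ivers = 0.00511 / 0.01439 = 0.3551
β_P = Σ w_i β_i = 0.09×2.0535 + 0.08×2.0757 + 0.29×0.2078 + 0.25×0.5024 + 0.29×0.3551 = 0.6397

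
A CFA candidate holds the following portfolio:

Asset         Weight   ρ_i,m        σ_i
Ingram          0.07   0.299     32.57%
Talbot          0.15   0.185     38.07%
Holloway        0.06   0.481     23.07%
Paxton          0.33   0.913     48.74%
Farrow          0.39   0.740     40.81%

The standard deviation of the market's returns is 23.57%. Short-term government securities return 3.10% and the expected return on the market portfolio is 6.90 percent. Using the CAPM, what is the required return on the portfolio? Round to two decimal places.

7.75%

β_Ingram = 0.299 × 32.57% / 23.57% = 0.4132
β_Talbot = 0.185 × 38.07% / 23.57% = 0.2988
β_Holloway = 0.481 × 23.07% / 23.57% = 0.4708
β_Paxton = 0.913 × 48.74% / 23.57% = 1.8880
β_Farrow = 0.740 × 40.81% / 23.57% = 1.2813
β_P = Σ w_i β_i = 0.07×0.4132 + 0.15×0.2988 + 0.06×0.4708 + 0.33×1.8880 + 0.39×1.2813 = 1.2247
MRP = 6.90% − 3.10% = 3.80%
E(R_P) = R_f + β_P × MRP = 3.10% + 1.2247 × 3.80% = 7.75%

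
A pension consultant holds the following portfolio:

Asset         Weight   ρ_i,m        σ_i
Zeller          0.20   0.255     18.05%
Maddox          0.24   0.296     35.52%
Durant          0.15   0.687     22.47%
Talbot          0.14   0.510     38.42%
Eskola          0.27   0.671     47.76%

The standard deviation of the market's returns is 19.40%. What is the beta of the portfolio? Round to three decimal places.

β_Zeller = 0.255 × 18.05% / 19.40% = 0.2373
β_Maddox = 0.296 × 35.52% / 19.40% = 0.5420
β_Durant = 0.687 × 22.47% / 19.40% = 0.7957
β_Talbot = 0.510 × 38.42% / 19.40% = 1.0100
β_Eskola = 0.671 × 47.76% / 19.40% = 1.6519
β_P = Σ w_i β_i = 0.20×0.2373 + 0.24×0.5420 + 0.15×0.7957 + 0.14×1.0100 + 0.27×1.6519 = 0.8843

0.884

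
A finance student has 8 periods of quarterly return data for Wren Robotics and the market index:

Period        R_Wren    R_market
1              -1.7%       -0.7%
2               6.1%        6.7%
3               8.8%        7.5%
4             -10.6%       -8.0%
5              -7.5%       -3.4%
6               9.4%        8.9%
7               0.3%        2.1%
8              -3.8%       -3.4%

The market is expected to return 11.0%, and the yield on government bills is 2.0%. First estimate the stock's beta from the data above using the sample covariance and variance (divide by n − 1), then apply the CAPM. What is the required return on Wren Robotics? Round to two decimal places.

12.86%

Mean R_i = (-1.7 + 6.1 + 8.8 − 10.6 − 7.5 + 9.4 + 0.3 − 3.8) / 8 = 0.1250%
Mean R_m = (-0.7 + 6.7 + 7.5 − 8.0 − 3.4 + 8.9 + 2.1 − 3.4) / 8 = 1.2125%
Σ(R_i − R̄_i)(R_m − R̄_m) = 314.3575  ⇒  Cov = 314.3575 / 7 = 44.9082
Σ(R_m − R̄_m)² = 260.6088  ⇒  Var(R_m) = 260.6088 / 7 = 37.2298
β = Cov / Var(R_m) = 44.9082 / 37.2298 = 1.2062
MRP = 11.0% − 2.0% = 9.00%
E(R) = R_f + β × MRP = 2.0% + 1.2062 × 9.0% = 12.86%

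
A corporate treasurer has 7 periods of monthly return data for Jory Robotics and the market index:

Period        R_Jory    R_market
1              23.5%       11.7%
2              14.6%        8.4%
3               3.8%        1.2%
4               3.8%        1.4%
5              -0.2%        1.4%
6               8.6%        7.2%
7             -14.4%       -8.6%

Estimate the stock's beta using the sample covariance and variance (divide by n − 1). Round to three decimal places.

Mean R_i = (23.5 + 14.6 + 3.8 + 3.8 − 0.2 + 8.6 − 14.4) / 7 = 5.6714%
Mean R_m = (11.7 + 8.4 + 1.2 + 1.4 + 1.4 + 7.2 − 8.6) / 7 = 3.2429%
Σ(R_i − R̄_i)(R_m − R̄_m) = 464.2086  ⇒  Cov = 464.2086 / 6 = 77.3681
Σ(R_m − R̄_m)² = 264.9971  ⇒  Var(R_m) = 264.9971 / 6 = 44.1662
β = Cov / Var(R_m) = 77.3681 / 44.1662 = 1.7517

1.752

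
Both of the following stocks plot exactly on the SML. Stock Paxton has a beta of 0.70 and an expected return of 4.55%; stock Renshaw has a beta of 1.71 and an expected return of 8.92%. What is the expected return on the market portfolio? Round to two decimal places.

5.85%

Both satisfy E(R) = R_f + β·MRP, so the slope of the SML is
MRP = (8.92% − 4.55%) / (1.71 − 0.70) = 4.37% / 1.01 = 4.3267%
R_f = E(R_Paxton) − β_Paxton·MRP = 4.55% − 0.70 × 4.3267% = 1.5213%
E(R_m) = R_f + MRP = 1.5213% + 4.3267% = 5.85%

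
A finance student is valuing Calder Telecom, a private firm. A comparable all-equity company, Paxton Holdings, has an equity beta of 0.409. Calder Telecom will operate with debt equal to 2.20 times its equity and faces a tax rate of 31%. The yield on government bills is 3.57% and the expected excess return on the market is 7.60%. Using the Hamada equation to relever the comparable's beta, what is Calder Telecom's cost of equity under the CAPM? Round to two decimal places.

β_L = β_U × [1 + (1 − t)(D/E)] = 0.409 × [1 + (1 − 0.31) × 2.20]
    = 0.409 × [1 + 0.69 × 2.20] = 0.409 × 2.5180 = 1.0299
E(R) = R_f + β_L × MRP = 3.57% + 1.0299 × 7.60% = 11.40%

11.40%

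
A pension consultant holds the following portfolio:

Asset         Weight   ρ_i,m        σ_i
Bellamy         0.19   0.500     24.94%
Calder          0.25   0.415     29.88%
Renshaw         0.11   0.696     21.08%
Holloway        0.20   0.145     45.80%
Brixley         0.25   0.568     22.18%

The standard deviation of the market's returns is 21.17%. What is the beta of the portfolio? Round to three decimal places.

β_Bellamy = 0.500 × 24.94% / 21.17% = 0.5890
β_Calder = 0.415 × 29.88% / 21.17% = 0.5857
β_Renshaw = 0.696 × 21.08% / 21.17% = 0.6930
β_Holloway = 0.145 × 45.80% / 21.17% = 0.3137
β_Brixley = 0.568 × 22.18% / 21.17% = 0.5951
β_P = Σ w_i β_i = 0.19×0.5890 + 0.25×0.5857 + 0.11×0.6930 + 0.20×0.3137 + 0.25×0.5951 = 0.5461

0.546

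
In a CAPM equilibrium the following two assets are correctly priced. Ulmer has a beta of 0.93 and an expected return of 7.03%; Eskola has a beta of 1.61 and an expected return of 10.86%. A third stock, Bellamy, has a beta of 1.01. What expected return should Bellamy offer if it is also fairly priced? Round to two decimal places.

MRP (SML slope) = (10.86% − 7.03%) / (1.61 − 0.93) = 3.83% / 0.68 = 5.6324%
R_f (intercept) = 7.03% − 0.93 × 5.6324% = 1.7919%
E(R_Bellamy) = R_f + β × MRP = 1.7919% + 1.01 × 5.6324% = 7.48%

7.48%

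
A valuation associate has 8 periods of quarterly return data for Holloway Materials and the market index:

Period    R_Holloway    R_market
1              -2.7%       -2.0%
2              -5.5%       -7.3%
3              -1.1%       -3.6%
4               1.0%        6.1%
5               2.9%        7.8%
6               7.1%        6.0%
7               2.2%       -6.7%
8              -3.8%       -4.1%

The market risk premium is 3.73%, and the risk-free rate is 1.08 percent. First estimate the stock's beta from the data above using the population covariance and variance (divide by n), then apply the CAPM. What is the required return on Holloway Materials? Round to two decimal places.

2.80%

Mean R_i = (-2.7 − 5.5 − 1.1 + 1.0 + 2.9 + 7.1 + 2.2 − 3.8) / 8 = 0.0125%
Mean R_m = (-2.0 − 7.3 − 3.6 + 6.1 + 7.8 + 6.0 − 6.7 − 4.1) / 8 = -0.4750%
Σ(R_i − R̄_i)(R_m − R̄_m) = 121.7175  ⇒  Cov = 121.7175 / 8 = 15.2147
Σ(R_m − R̄_m)² = 264.1950  ⇒  Var(R_m) = 264.1950 / 8 = 33.0244
β = Cov / Var(R_m) = 15.2147 / 33.0244 = 0.4607
E(R) = R_f + β × MRP = 1.08% + 0.4607 × 3.73% = 2.80%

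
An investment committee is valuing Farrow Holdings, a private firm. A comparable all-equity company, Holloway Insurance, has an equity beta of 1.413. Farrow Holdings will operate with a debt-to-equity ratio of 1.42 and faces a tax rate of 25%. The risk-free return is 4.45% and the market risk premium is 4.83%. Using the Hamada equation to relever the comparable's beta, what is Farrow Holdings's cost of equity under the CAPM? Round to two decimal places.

18.54%

β_L = β_U × [1 + (1 − t)(D/E)] = 1.413 × [1 + (1 − 0.25) × 1.42]
    = 1.413 × [1 + 0.75 × 1.42] = 1.413 × 2.0650 = 2.9178
E(R) = R_f + β_L × MRP = 4.45% + 2.9178 × 4.83% = 18.54%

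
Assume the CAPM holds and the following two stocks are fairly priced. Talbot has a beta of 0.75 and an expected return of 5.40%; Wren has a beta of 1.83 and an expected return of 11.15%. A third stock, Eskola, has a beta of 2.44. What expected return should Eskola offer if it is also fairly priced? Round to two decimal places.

MRP (SML slope) = (11.15% − 5.40%) / (1.83 − 0.75) = 5.75% / 1.08 = 5.3241%
R_f (intercept) = 5.40% − 0.75 × 5.3241% = 1.4069%
E(R_Eskola) = R_f + β × MRP = 1.4069% + 2.44 × 5.3241% = 14.40%

14.40%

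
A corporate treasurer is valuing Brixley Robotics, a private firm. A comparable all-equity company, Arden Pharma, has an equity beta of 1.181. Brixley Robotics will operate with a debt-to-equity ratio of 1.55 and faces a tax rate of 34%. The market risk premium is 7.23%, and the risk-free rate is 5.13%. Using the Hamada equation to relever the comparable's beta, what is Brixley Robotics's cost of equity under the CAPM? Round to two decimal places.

β_L = β_U × [1 + (1 − t)(D/E)] = 1.181 × [1 + (1 − 0.34) × 1.55]
    = 1.181 × [1 + 0.66 × 1.55] = 1.181 × 2.0230 = 2.3892
E(R) = R_f + β_L × MRP = 5.13% + 2.3892 × 7.23% = 22.40%

22.40%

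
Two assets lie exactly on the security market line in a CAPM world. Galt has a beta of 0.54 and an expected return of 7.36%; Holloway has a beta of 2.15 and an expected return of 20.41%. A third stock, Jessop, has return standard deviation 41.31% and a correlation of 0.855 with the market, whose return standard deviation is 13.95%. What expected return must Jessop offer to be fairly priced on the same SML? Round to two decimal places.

23.51%

MRP = (20.41% − 7.36%) / (2.15 − 0.54) = 8.1056%
R_f = 7.36% − 0.54 × 8.1056% = 2.9830%
β_Jessop = ρ·σ_i/σ_m = 0.855 × 41.31 / 13.95 = 2.5319
E(R_Jessop) = R_f + β × MRP = 2.9830% + 2.5319 × 8.1056% = 23.51%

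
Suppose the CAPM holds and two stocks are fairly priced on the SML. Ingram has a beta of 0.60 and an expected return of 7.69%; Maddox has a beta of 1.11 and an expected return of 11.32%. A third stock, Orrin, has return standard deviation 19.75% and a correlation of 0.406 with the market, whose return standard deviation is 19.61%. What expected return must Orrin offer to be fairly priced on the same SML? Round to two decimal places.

MRP = (11.32% − 7.69%) / (1.11 − 0.60) = 7.1176%
R_f = 7.69% − 0.60 × 7.1176% = 3.4194%
β_Orrin = ρ·σ_i/σ_m = 0.406 × 19.75 / 19.61 = 0.4089
E(R_Orrin) = R_f + β × MRP = 3.4194% + 0.4089 × 7.1176% = 6.33%

6.33%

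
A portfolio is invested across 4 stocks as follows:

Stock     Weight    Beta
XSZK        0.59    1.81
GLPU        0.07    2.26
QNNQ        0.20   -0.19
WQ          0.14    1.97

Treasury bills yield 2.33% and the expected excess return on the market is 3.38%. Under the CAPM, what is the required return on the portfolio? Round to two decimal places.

7.28%

β_P = Σ w_i β_i = 0.59×1.81 + 0.07×2.26 + 0.20×-0.19 + 0.14×1.97 = 1.4639
E(R_P) = R_f + β_P × MRP = 2.33% + 1.4639 × 3.38% = 7.28%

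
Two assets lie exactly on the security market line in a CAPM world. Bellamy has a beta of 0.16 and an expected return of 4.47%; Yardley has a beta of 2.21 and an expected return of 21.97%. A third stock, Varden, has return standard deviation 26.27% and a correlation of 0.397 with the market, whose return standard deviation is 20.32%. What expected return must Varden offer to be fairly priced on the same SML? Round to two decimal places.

7.49%

MRP = (21.97% − 4.47%) / (2.21 − 0.16) = 8.5366%
R_f = 4.47% − 0.16 × 8.5366% = 3.1041%
β_Varden = ρ·σ_i/σ_m = 0.397 × 26.27 / 20.32 = 0.5132
E(R_Varden) = R_f + β × MRP = 3.1041% + 0.5132 × 8.5366% = 7.49%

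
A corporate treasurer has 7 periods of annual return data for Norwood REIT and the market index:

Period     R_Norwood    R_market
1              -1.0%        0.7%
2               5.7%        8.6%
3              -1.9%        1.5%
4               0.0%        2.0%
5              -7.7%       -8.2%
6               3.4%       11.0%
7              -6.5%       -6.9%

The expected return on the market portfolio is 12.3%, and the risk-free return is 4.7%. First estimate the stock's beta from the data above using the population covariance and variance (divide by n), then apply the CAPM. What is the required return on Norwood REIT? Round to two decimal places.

9.69%

Mean R_i = (-1.0 + 5.7 − 1.9 + 0.0 − 7.7 + 3.4 − 6.5) / 7 = -1.1429%
Mean R_m = (0.7 + 8.6 + 1.5 + 2.0 − 8.2 + 11.0 − 6.9) / 7 = 1.2429%
Σ(R_i − R̄_i)(R_m − R̄_m) = 200.8029  ⇒  Cov = 200.8029 / 7 = 28.6861
Σ(R_m − R̄_m)² = 305.7371  ⇒  Var(R_m) = 305.7371 / 7 = 43.6767
β = Cov / Var(R_m) = 28.6861 / 43.6767 = 0.6568
MRP = 12.3% − 4.7% = 7.60%
E(R) = R_f + β × MRP = 4.7% + 0.6568 × 7.6% = 9.69%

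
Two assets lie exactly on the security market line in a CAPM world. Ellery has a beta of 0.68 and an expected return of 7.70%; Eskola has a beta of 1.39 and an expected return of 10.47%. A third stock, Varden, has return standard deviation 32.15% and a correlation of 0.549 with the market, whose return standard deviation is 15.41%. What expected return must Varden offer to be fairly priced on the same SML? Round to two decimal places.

9.52%

MRP = (10.47% − 7.70%) / (1.39 − 0.68) = 3.9014%
R_f = 7.70% − 0.68 × 3.9014% = 5.0470%
β_Varden = ρ·σ_i/σ_m = 0.549 × 32.15 / 15.41 = 1.1454
E(R_Varden) = R_f + β × MRP = 5.0470% + 1.1454 × 3.9014% = 9.52%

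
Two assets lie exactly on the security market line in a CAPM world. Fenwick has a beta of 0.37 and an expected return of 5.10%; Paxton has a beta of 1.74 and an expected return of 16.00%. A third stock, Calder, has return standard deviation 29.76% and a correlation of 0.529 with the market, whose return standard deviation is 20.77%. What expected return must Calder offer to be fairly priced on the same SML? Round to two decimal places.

MRP = (16.00% − 5.10%) / (1.74 − 0.37) = 7.9562%
R_f = 5.10% − 0.37 × 7.9562% = 2.1562%
β_Calder = ρ·σ_i/σ_m = 0.529 × 29.76 / 20.77 = 0.7580
E(R_Calder) = R_f + β × MRP = 2.1562% + 0.7580 × 7.9562% = 8.19%

8.19%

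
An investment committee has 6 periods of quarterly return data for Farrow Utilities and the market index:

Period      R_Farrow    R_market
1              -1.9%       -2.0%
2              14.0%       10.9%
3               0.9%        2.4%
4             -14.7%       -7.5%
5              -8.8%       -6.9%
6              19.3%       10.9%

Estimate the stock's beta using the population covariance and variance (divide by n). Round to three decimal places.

1.549

Mean R_i = (-1.9 + 14.0 + 0.9 − 14.7 − 8.8 + 19.3) / 6 = 1.4667%
Mean R_m = (-2.0 + 10.9 + 2.4 − 7.5 − 6.9 + 10.9) / 6 = 1.3000%
Σ(R_i − R̄_i)(R_m − R̄_m) = 528.4600  ⇒  Cov = 528.4600 / 6 = 88.0767
Σ(R_m − R̄_m)² = 341.1000  ⇒  Var(R_m) = 341.1000 / 6 = 56.8500
β = Cov / Var(R_m) = 88.0767 / 56.8500 = 1.5493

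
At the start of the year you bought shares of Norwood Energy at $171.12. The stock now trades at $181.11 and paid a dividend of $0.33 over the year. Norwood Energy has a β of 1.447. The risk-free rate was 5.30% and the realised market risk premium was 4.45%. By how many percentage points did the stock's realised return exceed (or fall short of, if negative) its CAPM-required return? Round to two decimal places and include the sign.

-5.71%

Realised HPR = (P1 + D1 − P0) / P0 = (181.11 + 0.33 − 171.12) / 171.12 = 10.32 / 171.12 = 6.0309%
CAPM required = R_f + β·MRP = 5.30% + 1.447 × 4.45% = 11.73915%
α = realised − required = 6.0309% − 11.73915% = -5.71%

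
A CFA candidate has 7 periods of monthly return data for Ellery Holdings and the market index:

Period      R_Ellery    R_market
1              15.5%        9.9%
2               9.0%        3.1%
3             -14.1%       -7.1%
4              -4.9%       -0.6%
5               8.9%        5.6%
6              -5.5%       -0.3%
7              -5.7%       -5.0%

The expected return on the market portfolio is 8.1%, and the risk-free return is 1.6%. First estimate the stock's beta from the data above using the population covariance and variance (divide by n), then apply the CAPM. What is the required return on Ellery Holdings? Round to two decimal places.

Mean R_i = (15.5 + 9.0 − 14.1 − 4.9 + 8.9 − 5.5 − 5.7) / 7 = 0.4571%
Mean R_m = (9.9 + 3.1 − 7.1 − 0.6 + 5.6 − 0.3 − 5.0) / 7 = 0.8000%
Σ(R_i − R̄_i)(R_m − R̄_m) = 361.8300  ⇒  Cov = 361.8300 / 7 = 51.6900
Σ(R_m − R̄_m)² = 210.3600  ⇒  Var(R_m) = 210.3600 / 7 = 30.0514
β = Cov / Var(R_m) = 51.6900 / 30.0514 = 1.7201
MRP = 8.1% − 1.6% = 6.50%
E(R) = R_f + β × MRP = 1.6% + 1.7201 × 6.5% = 12.78%

12.78%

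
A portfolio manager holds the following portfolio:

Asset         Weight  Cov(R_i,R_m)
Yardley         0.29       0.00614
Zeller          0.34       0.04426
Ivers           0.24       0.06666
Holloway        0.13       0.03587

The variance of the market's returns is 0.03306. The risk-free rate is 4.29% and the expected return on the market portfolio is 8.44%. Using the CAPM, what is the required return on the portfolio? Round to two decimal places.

9.00%

β_Yardley = 0.00614 / 0.03306 = 0.1857
β_Zeller = 0.04426 / 0.03306 = 1.3388
β_Ivers = 0.06666 / 0.03306 = 2.0163
β_Holloway = 0.03587 / 0.03306 = 1.0850
β_P = Σ w_i β_i = 0.29×0.1857 + 0.34×1.3388 + 0.24×2.0163 + 0.13×1.0850 = 1.1340
MRP = 8.44% − 4.29% = 4.15%
E(R_P) = R_f + β_P × MRP = 4.29% + 1.1340 × 4.15% = 9.00%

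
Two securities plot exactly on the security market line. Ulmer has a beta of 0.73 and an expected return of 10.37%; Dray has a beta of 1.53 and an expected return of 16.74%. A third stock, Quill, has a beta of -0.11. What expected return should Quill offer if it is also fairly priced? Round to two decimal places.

3.68%

MRP (SML slope) = (16.74% − 10.37%) / (1.53 − 0.73) = 6.37% / 0.80 = 7.9625%
R_f (intercept) = 10.37% − 0.73 × 7.9625% = 4.5574%
E(R_Quill) = R_f + β × MRP = 4.5574% + -0.11 × 7.9625% = 3.68%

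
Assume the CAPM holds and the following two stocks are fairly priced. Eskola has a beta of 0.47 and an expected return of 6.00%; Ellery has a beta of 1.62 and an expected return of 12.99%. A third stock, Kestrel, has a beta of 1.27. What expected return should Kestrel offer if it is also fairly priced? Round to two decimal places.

MRP (SML slope) = (12.99% − 6.00%) / (1.62 − 0.47) = 6.99% / 1.15 = 6.0783%
R_f (intercept) = 6.00% − 0.47 × 6.0783% = 3.1432%
E(R_Kestrel) = R_f + β × MRP = 3.1432% + 1.27 × 6.0783% = 10.86%

10.86%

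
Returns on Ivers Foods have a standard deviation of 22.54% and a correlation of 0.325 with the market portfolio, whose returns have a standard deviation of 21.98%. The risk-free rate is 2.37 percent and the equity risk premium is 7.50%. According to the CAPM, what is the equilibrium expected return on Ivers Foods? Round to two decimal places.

β = ρ × σ_i / σ_m = 0.325 × 22.54% / 21.98% = 0.3333
E(R) = 2.37% + 0.3333 × 7.50% = 4.87%

4.87%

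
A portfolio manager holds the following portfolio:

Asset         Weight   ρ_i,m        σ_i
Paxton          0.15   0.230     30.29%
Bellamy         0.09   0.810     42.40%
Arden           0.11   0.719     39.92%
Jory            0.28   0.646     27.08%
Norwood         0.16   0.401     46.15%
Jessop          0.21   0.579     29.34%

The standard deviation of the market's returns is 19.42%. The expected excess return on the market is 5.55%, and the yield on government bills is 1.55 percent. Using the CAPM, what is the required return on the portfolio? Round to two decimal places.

6.90%

β_Paxton = 0.230 × 30.29% / 19.42% = 0.3587
β_Bellamy = 0.810 × 42.40% / 19.42% = 1.7685
β_Arden = 0.719 × 39.92% / 19.42% = 1.4780
β_Jory = 0.646 × 27.08% / 19.42% = 0.9008
β_Norwood = 0.401 × 46.15% / 19.42% = 0.9529
β_Jessop = 0.579 × 29.34% / 19.42% = 0.8748
β_P = Σ w_i β_i = 0.15×0.3587 + 0.09×1.7685 + 0.11×1.4780 + 0.28×0.9008 + 0.16×0.9529 + 0.21×0.8748 = 0.9639
E(R_P) = R_f + β_P × MRP = 1.55% + 0.9639 × 5.55% = 6.90%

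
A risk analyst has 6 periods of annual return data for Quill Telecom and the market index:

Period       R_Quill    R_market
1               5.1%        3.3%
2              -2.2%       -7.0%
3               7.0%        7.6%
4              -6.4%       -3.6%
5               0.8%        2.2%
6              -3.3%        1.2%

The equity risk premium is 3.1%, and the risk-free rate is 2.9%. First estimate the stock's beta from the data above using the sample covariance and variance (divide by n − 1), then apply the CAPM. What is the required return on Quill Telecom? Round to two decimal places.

Mean R_i = (5.1 − 2.2 + 7.0 − 6.4 + 0.8 − 3.3) / 6 = 0.1667%
Mean R_m = (3.3 − 7.0 + 7.6 − 3.6 + 2.2 + 1.2) / 6 = 0.6167%
Σ(R_i − R̄_i)(R_m − R̄_m) = 105.6533  ⇒  Cov = 105.6533 / 5 = 21.1307
Σ(R_m − R̄_m)² = 134.6083  ⇒  Var(R_m) = 134.6083 / 5 = 26.9217
β = Cov / Var(R_m) = 21.1307 / 26.9217 = 0.7849
E(R) = R_f + β × MRP = 2.9% + 0.7849 × 3.1% = 5.33%

5.33%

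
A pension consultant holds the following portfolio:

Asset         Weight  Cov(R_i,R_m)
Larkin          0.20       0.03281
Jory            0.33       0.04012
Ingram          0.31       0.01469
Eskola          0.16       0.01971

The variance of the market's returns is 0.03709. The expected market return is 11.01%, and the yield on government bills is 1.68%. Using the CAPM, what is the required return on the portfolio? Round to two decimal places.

8.60%

β_Larkin = 0.03281 / 0.03709 = 0.8846
β_Jory = 0.04012 / 0.03709 = 1.0817
β_Ingram = 0.01469 / 0.03709 = 0.3961
β_Eskola = 0.01971 / 0.03709 = 0.5314
β_P = Σ w_i β_i = 0.20×0.8846 + 0.33×1.0817 + 0.31×0.3961 + 0.16×0.5314 = 0.7417
MRP = 11.01% − 1.68% = 9.33%
E(R_P) = R_f + β_P × MRP = 1.68% + 0.7417 × 9.33% = 8.60%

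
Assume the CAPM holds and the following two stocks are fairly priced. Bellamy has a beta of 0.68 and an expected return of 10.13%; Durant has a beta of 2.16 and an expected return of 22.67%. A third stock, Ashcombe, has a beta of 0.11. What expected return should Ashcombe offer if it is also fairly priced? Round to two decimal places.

5.30%

MRP (SML slope) = (22.67% − 10.13%) / (2.16 − 0.68) = 12.54% / 1.48 = 8.4730%
R_f (intercept) = 10.13% − 0.68 × 8.4730% = 4.3684%
E(R_Ashcombe) = R_f + β × MRP = 4.3684% + 0.11 × 8.4730% = 5.30%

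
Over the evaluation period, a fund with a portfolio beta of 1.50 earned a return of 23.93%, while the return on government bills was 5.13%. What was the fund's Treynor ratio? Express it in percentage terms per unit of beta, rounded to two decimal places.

12.53%

Treynor = (R_P − R_f) / β_P = (23.93% − 5.13%) / 1.5000 = 18.80% / 1.5000 = 12.53%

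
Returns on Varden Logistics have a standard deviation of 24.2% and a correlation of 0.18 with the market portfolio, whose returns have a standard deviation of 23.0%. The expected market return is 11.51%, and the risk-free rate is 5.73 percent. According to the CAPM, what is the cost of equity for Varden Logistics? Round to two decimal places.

6.82%

β = ρ × σ_i / σ_m = 0.18 × 24.2% / 23.0% = 0.1894
MRP = 11.51% − 5.73% = 5.78%
E(R) = 5.73% + 0.1894 × 5.78% = 6.82%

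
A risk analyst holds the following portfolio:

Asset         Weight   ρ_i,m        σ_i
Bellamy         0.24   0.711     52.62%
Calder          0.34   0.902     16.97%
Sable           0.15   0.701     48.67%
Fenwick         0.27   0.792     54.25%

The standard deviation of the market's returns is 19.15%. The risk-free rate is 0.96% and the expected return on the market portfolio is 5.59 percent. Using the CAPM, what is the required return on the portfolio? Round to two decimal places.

β_Bellamy = 0.711 × 52.62% / 19.15% = 1.9537
β_Calder = 0.902 × 16.97% / 19.15% = 0.7993
β_Sable = 0.701 × 48.67% / 19.15% = 1.7816
β_Fenwick = 0.792 × 54.25% / 19.15% = 2.2437
β_P = Σ w_i β_i = 0.24×1.9537 + 0.34×0.7993 + 0.15×1.7816 + 0.27×2.2437 = 1.6137
MRP = 5.59% − 0.96% = 4.63%
E(R_P) = R_f + β_P × MRP = 0.96% + 1.6137 × 4.63% = 8.43%

8.43%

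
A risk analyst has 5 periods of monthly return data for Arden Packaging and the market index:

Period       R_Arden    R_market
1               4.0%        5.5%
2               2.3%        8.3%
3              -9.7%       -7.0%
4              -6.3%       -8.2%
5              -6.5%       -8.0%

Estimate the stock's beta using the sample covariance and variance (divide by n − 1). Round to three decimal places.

Mean R_i = (4.0 + 2.3 − 9.7 − 6.3 − 6.5) / 5 = -3.2400%
Mean R_m = (5.5 + 8.3 − 7.0 − 8.2 − 8.0) / 5 = -1.8800%
Σ(R_i − R̄_i)(R_m − R̄_m) = 182.1940  ⇒  Cov = 182.1940 / 4 = 45.5485
Σ(R_m − R̄_m)² = 261.7080  ⇒  Var(R_m) = 261.7080 / 4 = 65.4270
β = Cov / Var(R_m) = 45.5485 / 65.4270 = 0.6962

0.696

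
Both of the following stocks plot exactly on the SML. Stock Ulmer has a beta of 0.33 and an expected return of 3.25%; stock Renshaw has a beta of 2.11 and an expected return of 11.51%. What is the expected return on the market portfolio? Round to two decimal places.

6.36%

Both satisfy E(R) = R_f + β·MRP, so the slope of the SML is
MRP = (11.51% − 3.25%) / (2.11 − 0.33) = 8.26% / 1.78 = 4.6404%
R_f = E(R_Ulmer) − β_Ulmer·MRP = 3.25% − 0.33 × 4.6404% = 1.7187%
E(R_m) = R_f + MRP = 1.7187% + 4.6404% = 6.36%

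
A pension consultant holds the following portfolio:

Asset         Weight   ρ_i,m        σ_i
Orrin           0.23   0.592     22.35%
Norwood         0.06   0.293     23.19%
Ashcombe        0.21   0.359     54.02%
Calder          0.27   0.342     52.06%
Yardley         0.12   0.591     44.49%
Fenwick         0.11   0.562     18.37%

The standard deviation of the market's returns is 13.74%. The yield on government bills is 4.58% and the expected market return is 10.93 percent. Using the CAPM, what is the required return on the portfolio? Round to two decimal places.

β_Orrin = 0.592 × 22.35% / 13.74% = 0.9630
β_Norwood = 0.293 × 23.19% / 13.74% = 0.4945
β_Ashcombe = 0.359 × 54.02% / 13.74% = 1.4114
β_Calder = 0.342 × 52.06% / 13.74% = 1.2958
β_Yardley = 0.591 × 44.49% / 13.74% = 1.9137
β_Fenwick = 0.562 × 18.37% / 13.74% = 0.7514
β_P = Σ w_i β_i = 0.23×0.9630 + 0.06×0.4945 + 0.21×1.4114 + 0.27×1.2958 + 0.12×1.9137 + 0.11×0.7514 = 1.2097
MRP = 10.93% − 4.58% = 6.35%
E(R_P) = R_f + β_P × MRP = 4.58% + 1.2097 × 6.35% = 12.26%

12.26%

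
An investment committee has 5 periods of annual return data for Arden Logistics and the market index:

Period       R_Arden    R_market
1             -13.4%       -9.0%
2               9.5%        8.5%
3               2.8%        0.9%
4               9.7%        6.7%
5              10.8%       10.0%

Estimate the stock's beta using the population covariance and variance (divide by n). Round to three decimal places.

Mean R_i = (-13.4 + 9.5 + 2.8 + 9.7 + 10.8) / 5 = 3.8800%
Mean R_m = (-9.0 + 8.5 + 0.9 + 6.7 + 10.0) / 5 = 3.4200%
Σ(R_i − R̄_i)(R_m − R̄_m) = 310.5120  ⇒  Cov = 310.5120 / 5 = 62.1024
Σ(R_m − R̄_m)² = 240.4680  ⇒  Var(R_m) = 240.4680 / 5 = 48.0936
β = Cov / Var(R_m) = 62.1024 / 48.0936 = 1.2913

1.291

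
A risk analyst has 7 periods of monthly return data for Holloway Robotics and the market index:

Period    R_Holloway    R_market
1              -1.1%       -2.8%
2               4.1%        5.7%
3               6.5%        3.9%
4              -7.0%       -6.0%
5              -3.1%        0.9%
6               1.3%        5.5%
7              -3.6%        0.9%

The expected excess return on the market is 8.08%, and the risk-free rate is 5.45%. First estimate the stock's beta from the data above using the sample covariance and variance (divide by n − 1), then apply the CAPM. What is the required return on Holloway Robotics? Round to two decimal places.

Mean R_i = (-1.1 + 4.1 + 6.5 − 7.0 − 3.1 + 1.3 − 3.6) / 7 = -0.4143%
Mean R_m = (-2.8 + 5.7 + 3.9 − 6.0 + 0.9 + 5.5 + 0.9) / 7 = 1.1571%
Σ(R_i − R̄_i)(R_m − R̄_m) = 98.2757  ⇒  Cov = 98.2757 / 6 = 16.3793
Σ(R_m − R̄_m)² = 114.0371  ⇒  Var(R_m) = 114.0371 / 6 = 19.0062
β = Cov / Var(R_m) = 16.3793 / 19.0062 = 0.8618
E(R) = R_f + β × MRP = 5.45% + 0.8618 × 8.08% = 12.41%

12.41%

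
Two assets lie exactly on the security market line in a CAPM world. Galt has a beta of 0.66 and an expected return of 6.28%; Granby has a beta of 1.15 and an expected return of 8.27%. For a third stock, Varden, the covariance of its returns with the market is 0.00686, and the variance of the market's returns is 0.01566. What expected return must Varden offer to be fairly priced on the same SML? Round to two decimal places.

5.38%

MRP = (8.27% − 6.28%) / (1.15 − 0.66) = 4.0612%
R_f = 6.28% − 0.66 × 4.0612% = 3.5996%
β_Varden = Cov / Var(R_m) = 0.00686 / 0.01566 = 0.4381
E(R_Varden) = R_f + β × MRP = 3.5996% + 0.4381 × 4.0612% = 5.38%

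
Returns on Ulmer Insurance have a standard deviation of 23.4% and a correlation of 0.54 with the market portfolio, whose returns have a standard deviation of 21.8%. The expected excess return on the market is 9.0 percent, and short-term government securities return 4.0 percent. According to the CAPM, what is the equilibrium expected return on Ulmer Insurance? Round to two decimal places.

β = ρ × σ_i / σ_m = 0.54 × 23.4% / 21.8% = 0.5796
E(R) = 4.0% + 0.5796 × 9.0% = 9.22%

9.22%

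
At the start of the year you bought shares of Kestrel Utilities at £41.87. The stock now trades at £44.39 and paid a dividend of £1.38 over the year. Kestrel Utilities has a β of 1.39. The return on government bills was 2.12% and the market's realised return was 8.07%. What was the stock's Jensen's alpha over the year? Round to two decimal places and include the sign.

Realised HPR = (P1 + D1 − P0) / P0 = (44.39 + 1.38 − 41.87) / 41.87 = 3.90 / 41.87 = 9.3145%
MRP = 8.07% − 2.12% = 5.95%
CAPM required = R_f + β·MRP = 2.12% + 1.39 × 5.95% = 10.3905%
α = realised − required = 9.3145% − 10.3905% = -1.08%

-1.08%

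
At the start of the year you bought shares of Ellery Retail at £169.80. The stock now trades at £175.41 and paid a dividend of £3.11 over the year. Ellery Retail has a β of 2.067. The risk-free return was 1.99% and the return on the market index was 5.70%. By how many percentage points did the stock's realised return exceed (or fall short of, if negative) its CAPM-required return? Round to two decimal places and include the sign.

-4.52%

Realised HPR = (P1 + D1 − P0) / P0 = (175.41 + 3.11 − 169.80) / 169.80 = 8.72 / 169.80 = 5.1355%
MRP = 5.70% − 1.99% = 3.71%
CAPM required = R_f + β·MRP = 1.99% + 2.067 × 3.71% = 9.65857%
α = realised − required = 5.1355% − 9.65857% = -4.52%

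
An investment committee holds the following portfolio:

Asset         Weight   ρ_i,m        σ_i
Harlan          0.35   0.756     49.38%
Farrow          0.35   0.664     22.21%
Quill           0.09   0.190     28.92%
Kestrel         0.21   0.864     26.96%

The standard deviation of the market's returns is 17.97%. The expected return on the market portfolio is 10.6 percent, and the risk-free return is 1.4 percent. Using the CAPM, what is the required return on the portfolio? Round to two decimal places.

β_Harlan = 0.756 × 49.38% / 17.97% = 2.0774
β_Farrow = 0.664 × 22.21% / 17.97% = 0.8207
β_Quill = 0.190 × 28.92% / 17.97% = 0.3058
β_Kestrel = 0.864 × 26.96% / 17.97% = 1.2962
β_P = Σ w_i β_i = 0.35×2.0774 + 0.35×0.8207 + 0.09×0.3058 + 0.21×1.2962 = 1.3141
MRP = 10.6% − 1.4% = 9.20%
E(R_P) = R_f + β_P × MRP = 1.4% + 1.3141 × 9.2% = 13.49%

13.49%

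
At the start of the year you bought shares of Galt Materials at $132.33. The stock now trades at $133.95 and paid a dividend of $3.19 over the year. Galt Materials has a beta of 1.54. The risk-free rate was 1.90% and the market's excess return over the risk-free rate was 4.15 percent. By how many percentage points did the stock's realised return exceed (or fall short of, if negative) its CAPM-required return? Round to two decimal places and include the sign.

Realised HPR = (P1 + D1 − P0) / P0 = (133.95 + 3.19 − 132.33) / 132.33 = 4.81 / 132.33 = 3.6349%
CAPM required = R_f + β·MRP = 1.90% + 1.54 × 4.15% = 8.2910%
α = realised − required = 3.6349% − 8.2910% = -4.66%

-4.66%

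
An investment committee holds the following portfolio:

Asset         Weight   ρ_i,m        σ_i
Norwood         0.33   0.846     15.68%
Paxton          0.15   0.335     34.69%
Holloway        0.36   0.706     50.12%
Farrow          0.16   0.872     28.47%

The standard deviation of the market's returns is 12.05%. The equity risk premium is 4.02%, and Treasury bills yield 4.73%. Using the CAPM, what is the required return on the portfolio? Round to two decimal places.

12.35%

β_Norwood = 0.846 × 15.68% / 12.05% = 1.1009
β_Paxton = 0.335 × 34.69% / 12.05% = 0.9644
β_Holloway = 0.706 × 50.12% / 12.05% = 2.9365
β_Farrow = 0.872 × 28.47% / 12.05% = 2.0602
β_P = Σ w_i β_i = 0.33×1.1009 + 0.15×0.9644 + 0.36×2.9365 + 0.16×2.0602 = 1.8947
E(R_P) = R_f + β_P × MRP = 4.73% + 1.8947 × 4.02% = 12.35%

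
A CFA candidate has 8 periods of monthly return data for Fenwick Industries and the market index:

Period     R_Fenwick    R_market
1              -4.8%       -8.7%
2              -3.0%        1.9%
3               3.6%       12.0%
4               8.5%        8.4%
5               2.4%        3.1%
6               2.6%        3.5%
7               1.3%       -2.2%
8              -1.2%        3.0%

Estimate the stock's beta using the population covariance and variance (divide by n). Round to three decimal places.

Mean R_i = (-4.8 − 3.0 + 3.6 + 8.5 + 2.4 + 2.6 + 1.3 − 1.2) / 8 = 1.1750%
Mean R_m = (-8.7 + 1.9 + 12.0 + 8.4 + 3.1 + 3.5 − 2.2 + 3.0) / 8 = 2.6250%
Σ(R_i − R̄_i)(R_m − R̄_m) = 136.0650  ⇒  Cov = 136.0650 / 8 = 17.0081
Σ(R_m − R̄_m)² = 274.4350  ⇒  Var(R_m) = 274.4350 / 8 = 34.3044
β = Cov / Var(R_m) = 17.0081 / 34.3044 = 0.4958

0.496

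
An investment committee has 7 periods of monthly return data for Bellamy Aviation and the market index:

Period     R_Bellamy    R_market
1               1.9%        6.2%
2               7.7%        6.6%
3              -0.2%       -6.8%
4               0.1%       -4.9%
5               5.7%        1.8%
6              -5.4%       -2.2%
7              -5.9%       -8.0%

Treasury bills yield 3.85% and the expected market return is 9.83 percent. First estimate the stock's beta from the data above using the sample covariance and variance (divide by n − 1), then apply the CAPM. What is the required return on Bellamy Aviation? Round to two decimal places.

Mean R_i = (1.9 + 7.7 − 0.2 + 0.1 + 5.7 − 5.4 − 5.9) / 7 = 0.5571%
Mean R_m = (6.2 + 6.6 − 6.8 − 4.9 + 1.8 − 2.2 − 8.0) / 7 = -1.0429%
Σ(R_i − R̄_i)(R_m − R̄_m) = 136.8771  ⇒  Cov = 136.8771 / 6 = 22.8129
Σ(R_m − R̄_m)² = 216.7171  ⇒  Var(R_m) = 216.7171 / 6 = 36.1195
β = Cov / Var(R_m) = 22.8129 / 36.1195 = 0.6316
MRP = 9.83% − 3.85% = 5.98%
E(R) = R_f + β × MRP = 3.85% + 0.6316 × 5.98% = 7.63%

7.63%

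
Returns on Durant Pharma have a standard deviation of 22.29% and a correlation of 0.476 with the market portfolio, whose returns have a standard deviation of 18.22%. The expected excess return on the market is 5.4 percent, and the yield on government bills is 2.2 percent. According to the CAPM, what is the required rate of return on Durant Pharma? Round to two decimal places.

5.34%

β = ρ × σ_i / σ_m = 0.476 × 22.29% / 18.22% = 0.5823
E(R) = 2.2% + 0.5823 × 5.4% = 5.34%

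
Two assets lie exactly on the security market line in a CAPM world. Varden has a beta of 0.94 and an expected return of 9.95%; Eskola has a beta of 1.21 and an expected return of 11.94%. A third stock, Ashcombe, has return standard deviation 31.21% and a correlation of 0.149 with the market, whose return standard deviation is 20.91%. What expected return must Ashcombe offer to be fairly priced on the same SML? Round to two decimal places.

MRP = (11.94% − 9.95%) / (1.21 − 0.94) = 7.3704%
R_f = 9.95% − 0.94 × 7.3704% = 3.0218%
β_Ashcombe = ρ·σ_i/σ_m = 0.149 × 31.21 / 20.91 = 0.2224
E(R_Ashcombe) = R_f + β × MRP = 3.0218% + 0.2224 × 7.3704% = 4.66%

4.66%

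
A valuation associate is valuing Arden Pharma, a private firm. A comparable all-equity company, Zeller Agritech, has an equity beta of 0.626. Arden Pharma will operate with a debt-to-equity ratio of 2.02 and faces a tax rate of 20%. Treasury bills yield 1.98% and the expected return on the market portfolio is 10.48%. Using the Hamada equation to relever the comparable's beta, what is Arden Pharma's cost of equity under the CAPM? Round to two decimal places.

15.90%

β_L = β_U × [1 + (1 − t)(D/E)] = 0.626 × [1 + (1 − 0.20) × 2.02]
    = 0.626 × [1 + 0.80 × 2.02] = 0.626 × 2.6160 = 1.6376
MRP = 10.48% − 1.98% = 8.50%
E(R) = R_f + β_L × MRP = 1.98% + 1.6376 × 8.50% = 15.90%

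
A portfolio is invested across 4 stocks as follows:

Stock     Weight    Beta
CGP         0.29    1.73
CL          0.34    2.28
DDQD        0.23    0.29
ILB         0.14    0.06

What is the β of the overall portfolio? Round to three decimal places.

β_P = Σ w_i β_i = 0.29×1.73 + 0.34×2.28 + 0.23×0.29 + 0.14×0.06 = 1.3520

1.352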